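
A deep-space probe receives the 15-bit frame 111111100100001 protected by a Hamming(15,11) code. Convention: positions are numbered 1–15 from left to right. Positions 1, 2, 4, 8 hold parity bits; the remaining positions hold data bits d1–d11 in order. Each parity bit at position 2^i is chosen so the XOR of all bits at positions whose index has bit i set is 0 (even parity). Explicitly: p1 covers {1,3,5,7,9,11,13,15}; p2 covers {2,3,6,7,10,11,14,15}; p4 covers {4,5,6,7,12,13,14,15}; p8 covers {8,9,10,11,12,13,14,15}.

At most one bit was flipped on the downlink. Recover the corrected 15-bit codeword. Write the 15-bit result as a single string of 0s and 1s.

s1 (pos 1,3,5,7,9,11,13,15): 1⊕1⊕1⊕1⊕0⊕0⊕0⊕1 = 1
s2 (pos 2,3,6,7,10,11,14,15): 1⊕1⊕1⊕1⊕1⊕0⊕0⊕1 = 0
s4 (pos 4,5,6,7,12,13,14,15): 1⊕1⊕1⊕1⊕0⊕0⊕0⊕1 = 1
s8 (pos 8,9,10,11,12,13,14,15): 0⊕0⊕1⊕0⊕0⊕0⊕0⊕1 = 0
Syndrome s8…s1 = 0101 → error at position 5.
Flip position 5: 111111100100001 → 111101100100001

111101100100001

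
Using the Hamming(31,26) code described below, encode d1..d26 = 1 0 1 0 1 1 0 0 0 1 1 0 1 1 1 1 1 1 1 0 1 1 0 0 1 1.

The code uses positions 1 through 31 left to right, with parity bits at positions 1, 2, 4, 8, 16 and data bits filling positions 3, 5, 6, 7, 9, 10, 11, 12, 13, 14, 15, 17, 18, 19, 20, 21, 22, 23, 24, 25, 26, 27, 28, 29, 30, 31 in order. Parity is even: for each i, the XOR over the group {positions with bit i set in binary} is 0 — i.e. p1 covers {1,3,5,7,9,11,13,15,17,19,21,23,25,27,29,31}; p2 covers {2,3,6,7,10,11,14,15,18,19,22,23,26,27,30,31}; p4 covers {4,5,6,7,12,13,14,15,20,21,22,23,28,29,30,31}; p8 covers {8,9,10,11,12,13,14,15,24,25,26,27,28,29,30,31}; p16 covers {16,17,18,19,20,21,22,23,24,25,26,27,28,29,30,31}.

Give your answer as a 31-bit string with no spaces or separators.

0111010111000111011111110110011

Place data at non-parity positions: p1 p2 1 p4 0 1 0 p8 1 1 0 0 0 1 1 p16 0 1 1 1 1 1 1 1 0 1 1 0 0 1 1
p1 (pos 1,3,5,7,9,11,13,15,17,19,21,23,25,27,29,31): XOR of data positions = 1⊕0⊕0⊕1⊕0⊕0⊕1⊕0⊕1⊕1⊕1⊕0⊕1⊕0⊕1 = 0
p2 (pos 2,3,6,7,10,11,14,15,18,19,22,23,26,27,30,31): XOR of data positions = 1⊕1⊕0⊕1⊕0⊕1⊕1⊕1⊕1⊕1⊕1⊕1⊕1⊕1⊕1 = 1
p4 (pos 4,5,6,7,12,13,14,15,20,21,22,23,28,29,30,31): XOR of data positions = 0⊕1⊕0⊕0⊕0⊕1⊕1⊕1⊕1⊕1⊕1⊕0⊕0⊕1⊕1 = 1
p8 (pos 8,9,10,11,12,13,14,15,24,25,26,27,28,29,30,31): XOR of data positions = 1⊕1⊕0⊕0⊕0⊕1⊕1⊕1⊕0⊕1⊕1⊕0⊕0⊕1⊕1 = 1
p16 (pos 16,17,18,19,20,21,22,23,24,25,26,27,28,29,30,31): XOR of data positions = 0⊕1⊕1⊕1⊕1⊕1⊕1⊕1⊕0⊕1⊕1⊕0⊕0⊕1⊕1 = 1
Codeword: 0111010111000111011111110110011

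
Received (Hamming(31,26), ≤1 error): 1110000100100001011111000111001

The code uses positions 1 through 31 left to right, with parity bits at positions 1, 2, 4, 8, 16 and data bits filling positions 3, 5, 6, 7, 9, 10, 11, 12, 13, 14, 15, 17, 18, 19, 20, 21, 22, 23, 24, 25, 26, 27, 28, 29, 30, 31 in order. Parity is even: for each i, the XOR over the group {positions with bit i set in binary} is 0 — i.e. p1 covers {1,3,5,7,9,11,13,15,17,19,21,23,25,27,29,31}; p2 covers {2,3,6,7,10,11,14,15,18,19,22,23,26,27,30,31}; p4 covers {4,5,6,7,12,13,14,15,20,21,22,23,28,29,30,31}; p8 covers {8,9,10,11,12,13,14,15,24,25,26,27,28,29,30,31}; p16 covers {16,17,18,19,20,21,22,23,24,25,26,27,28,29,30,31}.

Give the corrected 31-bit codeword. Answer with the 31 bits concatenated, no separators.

1110001100100001011111000111001

s1 (pos 1,3,5,7,9,11,13,15,17,19,21,23,25,27,29,31): 1⊕1⊕0⊕0⊕0⊕1⊕0⊕0⊕0⊕1⊕1⊕0⊕0⊕1⊕0⊕1 = 1
s2 (pos 2,3,6,7,10,11,14,15,18,19,22,23,26,27,30,31): 1⊕1⊕0⊕0⊕0⊕1⊕0⊕0⊕1⊕1⊕1⊕0⊕1⊕1⊕0⊕1 = 1
s4 (pos 4,5,6,7,12,13,14,15,20,21,22,23,28,29,30,31): 0⊕0⊕0⊕0⊕0⊕0⊕0⊕0⊕1⊕1⊕1⊕0⊕1⊕0⊕0⊕1 = 1
s8 (pos 8,9,10,11,12,13,14,15,24,25,26,27,28,29,30,31): 1⊕0⊕0⊕1⊕0⊕0⊕0⊕0⊕0⊕0⊕1⊕1⊕1⊕0⊕0⊕1 = 0
s16 (pos 16,17,18,19,20,21,22,23,24,25,26,27,28,29,30,31): 1⊕0⊕1⊕1⊕1⊕1⊕1⊕0⊕0⊕0⊕1⊕1⊕1⊕0⊕0⊕1 = 0
Syndrome s16…s1 = 00111 → error at position 7.
Flip position 7: 1110000100100001011111000111001 → 1110001100100001011111000111001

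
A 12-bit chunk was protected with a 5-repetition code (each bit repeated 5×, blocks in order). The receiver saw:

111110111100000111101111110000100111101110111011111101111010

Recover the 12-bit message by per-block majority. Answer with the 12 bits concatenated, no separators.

110110111111

Block 1 (11111): 5 ones → 1
Block 2 (01111): 4 ones → 1
Block 3 (00000): 0 ones → 0
Block 4 (11110): 4 ones → 1
Block 5 (11111): 5 ones → 1
Block 6 (10000): 1 one → 0
Block 7 (10011): 3 ones → 1
Block 8 (11011): 4 ones → 1
Block 9 (10111): 4 ones → 1
Block 10 (01111): 4 ones → 1
Block 11 (11011): 4 ones → 1
Block 12 (11010): 3 ones → 1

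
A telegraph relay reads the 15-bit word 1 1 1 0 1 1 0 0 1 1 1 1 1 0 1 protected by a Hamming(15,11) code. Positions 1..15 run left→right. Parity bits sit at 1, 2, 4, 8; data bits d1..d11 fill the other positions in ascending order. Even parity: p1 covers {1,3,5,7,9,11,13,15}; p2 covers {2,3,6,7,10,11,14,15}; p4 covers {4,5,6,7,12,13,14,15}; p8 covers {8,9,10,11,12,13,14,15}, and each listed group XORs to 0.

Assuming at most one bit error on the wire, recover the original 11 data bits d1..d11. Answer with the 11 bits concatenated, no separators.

10101111101

s1 (pos 1,3,5,7,9,11,13,15): 1⊕1⊕1⊕0⊕1⊕1⊕1⊕1 = 1
s2 (pos 2,3,6,7,10,11,14,15): 1⊕1⊕1⊕0⊕1⊕1⊕0⊕1 = 0
s4 (pos 4,5,6,7,12,13,14,15): 0⊕1⊕1⊕0⊕1⊕1⊕0⊕1 = 1
s8 (pos 8,9,10,11,12,13,14,15): 0⊕1⊕1⊕1⊕1⊕1⊕0⊕1 = 0
Syndrome s8…s1 = 0101 → error at position 5.
Flip position 5: 111011001111101 → 111001001111101
Read data bits from positions 3,5,6,7,9,10,11,12,13,14,15: 10101111101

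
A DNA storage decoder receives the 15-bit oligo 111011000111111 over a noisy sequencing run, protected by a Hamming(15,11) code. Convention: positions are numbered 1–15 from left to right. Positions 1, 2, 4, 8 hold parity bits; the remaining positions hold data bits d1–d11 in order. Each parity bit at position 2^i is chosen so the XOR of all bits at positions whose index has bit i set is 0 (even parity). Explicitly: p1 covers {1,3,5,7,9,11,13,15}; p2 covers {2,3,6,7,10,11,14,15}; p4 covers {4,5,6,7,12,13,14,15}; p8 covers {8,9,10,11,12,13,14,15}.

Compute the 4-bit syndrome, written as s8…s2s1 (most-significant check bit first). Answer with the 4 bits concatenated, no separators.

s1 (pos 1,3,5,7,9,11,13,15): 1⊕1⊕1⊕0⊕0⊕1⊕1⊕1 = 0
s2 (pos 2,3,6,7,10,11,14,15): 1⊕1⊕1⊕0⊕1⊕1⊕1⊕1 = 1
s4 (pos 4,5,6,7,12,13,14,15): 0⊕1⊕1⊕0⊕1⊕1⊕1⊕1 = 0
s8 (pos 8,9,10,11,12,13,14,15): 0⊕0⊕1⊕1⊕1⊕1⊕1⊕1 = 0
Syndrome s8…s1 = 0010 → error at position 2.

0010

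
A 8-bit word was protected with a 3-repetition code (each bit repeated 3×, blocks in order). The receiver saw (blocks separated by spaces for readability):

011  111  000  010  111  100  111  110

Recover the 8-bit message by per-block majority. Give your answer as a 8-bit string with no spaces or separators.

Block 1 (011): 2 ones → 1
Block 2 (111): 3 ones → 1
Block 3 (000): 0 ones → 0
Block 4 (010): 1 one → 0
Block 5 (111): 3 ones → 1
Block 6 (100): 1 one → 0
Block 7 (111): 3 ones → 1
Block 8 (110): 2 ones → 1

11001011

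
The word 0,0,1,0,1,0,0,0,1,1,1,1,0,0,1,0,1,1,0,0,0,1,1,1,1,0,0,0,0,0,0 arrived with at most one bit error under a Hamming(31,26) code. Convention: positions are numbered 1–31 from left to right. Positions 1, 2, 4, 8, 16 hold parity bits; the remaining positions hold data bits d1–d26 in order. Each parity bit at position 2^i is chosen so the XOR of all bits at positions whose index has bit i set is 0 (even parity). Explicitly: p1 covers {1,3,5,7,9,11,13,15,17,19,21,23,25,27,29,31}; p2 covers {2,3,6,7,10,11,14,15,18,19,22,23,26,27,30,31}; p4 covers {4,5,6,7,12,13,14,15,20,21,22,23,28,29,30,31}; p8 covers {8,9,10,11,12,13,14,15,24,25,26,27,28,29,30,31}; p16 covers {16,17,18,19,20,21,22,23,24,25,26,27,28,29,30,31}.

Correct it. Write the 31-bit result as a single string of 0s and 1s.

0010100011110110110001111000000

s1 (pos 1,3,5,7,9,11,13,15,17,19,21,23,25,27,29,31): 0⊕1⊕1⊕0⊕1⊕1⊕0⊕1⊕1⊕0⊕0⊕1⊕1⊕0⊕0⊕0 = 0
s2 (pos 2,3,6,7,10,11,14,15,18,19,22,23,26,27,30,31): 0⊕1⊕0⊕0⊕1⊕1⊕0⊕1⊕1⊕0⊕1⊕1⊕0⊕0⊕0⊕0 = 1
s4 (pos 4,5,6,7,12,13,14,15,20,21,22,23,28,29,30,31): 0⊕1⊕0⊕0⊕1⊕0⊕0⊕1⊕0⊕0⊕1⊕1⊕0⊕0⊕0⊕0 = 1
s8 (pos 8,9,10,11,12,13,14,15,24,25,26,27,28,29,30,31): 0⊕1⊕1⊕1⊕1⊕0⊕0⊕1⊕1⊕1⊕0⊕0⊕0⊕0⊕0⊕0 = 1
s16 (pos 16,17,18,19,20,21,22,23,24,25,26,27,28,29,30,31): 0⊕1⊕1⊕0⊕0⊕0⊕1⊕1⊕1⊕1⊕0⊕0⊕0⊕0⊕0⊕0 = 0
Syndrome s16…s1 = 01110 → error at position 14.
Flip position 14: 0010100011110010110001111000000 → 0010100011110110110001111000000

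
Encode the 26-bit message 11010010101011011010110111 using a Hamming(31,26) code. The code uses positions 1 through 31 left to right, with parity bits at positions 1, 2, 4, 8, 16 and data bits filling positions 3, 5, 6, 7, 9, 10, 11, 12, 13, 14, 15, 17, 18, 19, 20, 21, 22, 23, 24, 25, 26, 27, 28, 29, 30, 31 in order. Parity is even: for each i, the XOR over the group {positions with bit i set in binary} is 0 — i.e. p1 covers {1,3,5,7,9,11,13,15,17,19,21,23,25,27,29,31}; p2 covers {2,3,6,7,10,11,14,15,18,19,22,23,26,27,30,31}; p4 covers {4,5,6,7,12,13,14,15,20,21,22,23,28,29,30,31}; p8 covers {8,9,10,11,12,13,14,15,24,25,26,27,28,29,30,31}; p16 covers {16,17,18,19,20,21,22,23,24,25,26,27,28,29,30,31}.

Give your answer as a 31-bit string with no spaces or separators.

1111101100101010011011010110111

Place data at non-parity positions: p1 p2 1 p4 1 0 1 p8 0 0 1 0 1 0 1 p16 0 1 1 0 1 1 0 1 0 1 1 0 1 1 1
p1 (pos 1,3,5,7,9,11,13,15,17,19,21,23,25,27,29,31): XOR of data positions = 1⊕1⊕1⊕0⊕1⊕1⊕1⊕0⊕1⊕1⊕0⊕0⊕1⊕1⊕1 = 1
p2 (pos 2,3,6,7,10,11,14,15,18,19,22,23,26,27,30,31): XOR of data positions = 1⊕0⊕1⊕0⊕1⊕0⊕1⊕1⊕1⊕1⊕0⊕1⊕1⊕1⊕1 = 1
p4 (pos 4,5,6,7,12,13,14,15,20,21,22,23,28,29,30,31): XOR of data positions = 1⊕0⊕1⊕0⊕1⊕0⊕1⊕0⊕1⊕1⊕0⊕0⊕1⊕1⊕1 = 1
p8 (pos 8,9,10,11,12,13,14,15,24,25,26,27,28,29,30,31): XOR of data positions = 0⊕0⊕1⊕0⊕1⊕0⊕1⊕1⊕0⊕1⊕1⊕0⊕1⊕1⊕1 = 1
p16 (pos 16,17,18,19,20,21,22,23,24,25,26,27,28,29,30,31): XOR of data positions = 0⊕1⊕1⊕0⊕1⊕1⊕0⊕1⊕0⊕1⊕1⊕0⊕1⊕1⊕1 = 0
Codeword: 1111101100101010011011010110111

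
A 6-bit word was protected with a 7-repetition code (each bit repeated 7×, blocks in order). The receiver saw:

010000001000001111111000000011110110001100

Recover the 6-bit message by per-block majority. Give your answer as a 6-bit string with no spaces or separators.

Block 1 (0100000): 1 one → 0
Block 2 (0100000): 1 one → 0
Block 3 (1111111): 7 ones → 1
Block 4 (0000000): 0 ones → 0
Block 5 (1111011): 6 ones → 1
Block 6 (0001100): 2 ones → 0

001010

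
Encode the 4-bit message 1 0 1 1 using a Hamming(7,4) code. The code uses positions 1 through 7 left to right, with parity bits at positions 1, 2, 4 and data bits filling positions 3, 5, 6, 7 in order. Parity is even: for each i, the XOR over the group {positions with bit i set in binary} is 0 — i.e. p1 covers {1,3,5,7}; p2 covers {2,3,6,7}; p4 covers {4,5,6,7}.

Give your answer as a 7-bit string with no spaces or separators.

0110011

Place data at non-parity positions: p1 p2 1 p4 0 1 1
p1 (pos 1,3,5,7): XOR of data positions = 1⊕0⊕1 = 0
p2 (pos 2,3,6,7): XOR of data positions = 1⊕1⊕1 = 1
p4 (pos 4,5,6,7): XOR of data positions = 0⊕1⊕1 = 0
Codeword: 0110011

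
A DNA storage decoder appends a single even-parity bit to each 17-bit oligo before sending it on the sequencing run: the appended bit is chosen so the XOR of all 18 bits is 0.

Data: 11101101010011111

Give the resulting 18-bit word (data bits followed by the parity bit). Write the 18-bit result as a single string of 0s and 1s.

XOR of the 17 data bits: 1⊕1⊕1⊕0⊕1⊕1⊕0⊕1⊕0⊕1⊕0⊕0⊕1⊕1⊕1⊕1⊕1 = 0
Parity bit = 0 (so all 18 bits XOR to 0).

111011010100111110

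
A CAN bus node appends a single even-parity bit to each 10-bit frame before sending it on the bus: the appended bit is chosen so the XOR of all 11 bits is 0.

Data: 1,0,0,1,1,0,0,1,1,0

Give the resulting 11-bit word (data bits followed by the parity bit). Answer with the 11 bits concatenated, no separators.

XOR of the 10 data bits: 1⊕0⊕0⊕1⊕1⊕0⊕0⊕1⊕1⊕0 = 1
Parity bit = 1 (so all 11 bits XOR to 0).

10011001101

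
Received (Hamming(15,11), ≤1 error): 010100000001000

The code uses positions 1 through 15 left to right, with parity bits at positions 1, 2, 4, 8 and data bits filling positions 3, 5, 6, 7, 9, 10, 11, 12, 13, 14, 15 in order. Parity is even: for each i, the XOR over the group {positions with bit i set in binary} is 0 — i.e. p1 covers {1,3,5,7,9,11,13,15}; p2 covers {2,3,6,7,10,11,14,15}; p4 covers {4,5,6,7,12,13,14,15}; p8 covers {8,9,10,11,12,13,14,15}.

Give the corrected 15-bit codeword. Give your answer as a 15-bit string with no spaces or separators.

010100000101000

s1 (pos 1,3,5,7,9,11,13,15): 0⊕0⊕0⊕0⊕0⊕0⊕0⊕0 = 0
s2 (pos 2,3,6,7,10,11,14,15): 1⊕0⊕0⊕0⊕0⊕0⊕0⊕0 = 1
s4 (pos 4,5,6,7,12,13,14,15): 1⊕0⊕0⊕0⊕1⊕0⊕0⊕0 = 0
s8 (pos 8,9,10,11,12,13,14,15): 0⊕0⊕0⊕0⊕1⊕0⊕0⊕0 = 1
Syndrome s8…s1 = 1010 → error at position 10.
Flip position 10: 010100000001000 → 010100000101000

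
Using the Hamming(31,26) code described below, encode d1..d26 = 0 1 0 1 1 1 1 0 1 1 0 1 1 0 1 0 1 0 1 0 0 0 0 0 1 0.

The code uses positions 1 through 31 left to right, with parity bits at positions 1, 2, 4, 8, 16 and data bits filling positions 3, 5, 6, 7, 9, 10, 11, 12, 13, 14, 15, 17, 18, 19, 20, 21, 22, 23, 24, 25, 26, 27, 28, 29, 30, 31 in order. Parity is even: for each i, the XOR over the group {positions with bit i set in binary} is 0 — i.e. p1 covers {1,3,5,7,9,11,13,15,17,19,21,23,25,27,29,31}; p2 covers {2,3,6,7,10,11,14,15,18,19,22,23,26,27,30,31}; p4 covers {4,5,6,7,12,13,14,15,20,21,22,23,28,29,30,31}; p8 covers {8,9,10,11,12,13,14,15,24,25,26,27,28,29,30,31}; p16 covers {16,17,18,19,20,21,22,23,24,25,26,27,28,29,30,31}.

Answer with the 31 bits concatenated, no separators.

Place data at non-parity positions: p1 p2 0 p4 1 0 1 p8 1 1 1 0 1 1 0 p16 1 1 0 1 0 1 0 1 0 0 0 0 0 1 0
p1 (pos 1,3,5,7,9,11,13,15,17,19,21,23,25,27,29,31): XOR of data positions = 0⊕1⊕1⊕1⊕1⊕1⊕0⊕1⊕0⊕0⊕0⊕0⊕0⊕0⊕0 = 0
p2 (pos 2,3,6,7,10,11,14,15,18,19,22,23,26,27,30,31): XOR of data positions = 0⊕0⊕1⊕1⊕1⊕1⊕0⊕1⊕0⊕1⊕0⊕0⊕0⊕1⊕0 = 1
p4 (pos 4,5,6,7,12,13,14,15,20,21,22,23,28,29,30,31): XOR of data positions = 1⊕0⊕1⊕0⊕1⊕1⊕0⊕1⊕0⊕1⊕0⊕0⊕0⊕1⊕0 = 1
p8 (pos 8,9,10,11,12,13,14,15,24,25,26,27,28,29,30,31): XOR of data positions = 1⊕1⊕1⊕0⊕1⊕1⊕0⊕1⊕0⊕0⊕0⊕0⊕0⊕1⊕0 = 1
p16 (pos 16,17,18,19,20,21,22,23,24,25,26,27,28,29,30,31): XOR of data positions = 1⊕1⊕0⊕1⊕0⊕1⊕0⊕1⊕0⊕0⊕0⊕0⊕0⊕1⊕0 = 0
Codeword: 0101101111101100110101010000010

0101101111101100110101010000010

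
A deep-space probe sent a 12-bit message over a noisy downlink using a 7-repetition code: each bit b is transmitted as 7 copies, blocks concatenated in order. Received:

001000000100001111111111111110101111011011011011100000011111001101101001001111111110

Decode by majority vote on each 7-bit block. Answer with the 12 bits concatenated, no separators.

Block 1 (0010000): 1 one → 0
Block 2 (0010000): 1 one → 0
Block 3 (1111111): 7 ones → 1
Block 4 (1111111): 7 ones → 1
Block 5 (1010111): 5 ones → 1
Block 6 (1011011): 5 ones → 1
Block 7 (0110111): 5 ones → 1
Block 8 (0000001): 1 one → 0
Block 9 (1111001): 5 ones → 1
Block 10 (1011010): 4 ones → 1
Block 11 (0100111): 4 ones → 1
Block 12 (1111110): 6 ones → 1

001111101111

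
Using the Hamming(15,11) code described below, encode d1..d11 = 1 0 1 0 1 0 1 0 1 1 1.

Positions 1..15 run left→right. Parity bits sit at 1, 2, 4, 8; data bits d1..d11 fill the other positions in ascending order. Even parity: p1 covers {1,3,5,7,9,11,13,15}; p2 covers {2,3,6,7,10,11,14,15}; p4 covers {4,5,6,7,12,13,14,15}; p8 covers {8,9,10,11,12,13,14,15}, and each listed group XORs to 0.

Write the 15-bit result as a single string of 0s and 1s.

Place data at non-parity positions: p1 p2 1 p4 0 1 0 p8 1 0 1 0 1 1 1
p1 (pos 1,3,5,7,9,11,13,15): XOR of data positions = 1⊕0⊕0⊕1⊕1⊕1⊕1 = 1
p2 (pos 2,3,6,7,10,11,14,15): XOR of data positions = 1⊕1⊕0⊕0⊕1⊕1⊕1 = 1
p4 (pos 4,5,6,7,12,13,14,15): XOR of data positions = 0⊕1⊕0⊕0⊕1⊕1⊕1 = 0
p8 (pos 8,9,10,11,12,13,14,15): XOR of data positions = 1⊕0⊕1⊕0⊕1⊕1⊕1 = 1
Codeword: 111001011010111

111001011010111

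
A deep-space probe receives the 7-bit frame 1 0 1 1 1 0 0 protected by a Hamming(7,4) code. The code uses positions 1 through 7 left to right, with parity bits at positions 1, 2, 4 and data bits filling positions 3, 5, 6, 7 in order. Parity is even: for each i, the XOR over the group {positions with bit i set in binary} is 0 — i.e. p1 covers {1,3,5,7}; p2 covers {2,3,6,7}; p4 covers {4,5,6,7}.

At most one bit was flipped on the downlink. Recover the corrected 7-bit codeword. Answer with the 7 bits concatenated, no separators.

1001100

s1 (pos 1,3,5,7): 1⊕1⊕1⊕0 = 1
s2 (pos 2,3,6,7): 0⊕1⊕0⊕0 = 1
s4 (pos 4,5,6,7): 1⊕1⊕0⊕0 = 0
Syndrome s4…s1 = 011 → error at position 3.
Flip position 3: 1011100 → 1001100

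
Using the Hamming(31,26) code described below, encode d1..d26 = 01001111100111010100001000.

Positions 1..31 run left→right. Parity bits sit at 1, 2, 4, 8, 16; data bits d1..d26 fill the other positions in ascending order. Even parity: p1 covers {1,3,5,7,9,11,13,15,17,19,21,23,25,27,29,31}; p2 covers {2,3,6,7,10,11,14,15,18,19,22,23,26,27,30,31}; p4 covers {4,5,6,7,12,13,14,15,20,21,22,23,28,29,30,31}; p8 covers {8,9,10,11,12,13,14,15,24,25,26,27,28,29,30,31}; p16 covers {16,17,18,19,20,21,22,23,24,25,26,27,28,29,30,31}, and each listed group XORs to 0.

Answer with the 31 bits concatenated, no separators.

0100100011111000111010100001000

Place data at non-parity positions: p1 p2 0 p4 1 0 0 p8 1 1 1 1 1 0 0 p16 1 1 1 0 1 0 1 0 0 0 0 1 0 0 0
p1 (pos 1,3,5,7,9,11,13,15,17,19,21,23,25,27,29,31): XOR of data positions = 0⊕1⊕0⊕1⊕1⊕1⊕0⊕1⊕1⊕1⊕1⊕0⊕0⊕0⊕0 = 0
p2 (pos 2,3,6,7,10,11,14,15,18,19,22,23,26,27,30,31): XOR of data positions = 0⊕0⊕0⊕1⊕1⊕0⊕0⊕1⊕1⊕0⊕1⊕0⊕0⊕0⊕0 = 1
p4 (pos 4,5,6,7,12,13,14,15,20,21,22,23,28,29,30,31): XOR of data positions = 1⊕0⊕0⊕1⊕1⊕0⊕0⊕0⊕1⊕0⊕1⊕1⊕0⊕0⊕0 = 0
p8 (pos 8,9,10,11,12,13,14,15,24,25,26,27,28,29,30,31): XOR of data positions = 1⊕1⊕1⊕1⊕1⊕0⊕0⊕0⊕0⊕0⊕0⊕1⊕0⊕0⊕0 = 0
p16 (pos 16,17,18,19,20,21,22,23,24,25,26,27,28,29,30,31): XOR of data positions = 1⊕1⊕1⊕0⊕1⊕0⊕1⊕0⊕0⊕0⊕0⊕1⊕0⊕0⊕0 = 0
Codeword: 0100100011111000111010100001000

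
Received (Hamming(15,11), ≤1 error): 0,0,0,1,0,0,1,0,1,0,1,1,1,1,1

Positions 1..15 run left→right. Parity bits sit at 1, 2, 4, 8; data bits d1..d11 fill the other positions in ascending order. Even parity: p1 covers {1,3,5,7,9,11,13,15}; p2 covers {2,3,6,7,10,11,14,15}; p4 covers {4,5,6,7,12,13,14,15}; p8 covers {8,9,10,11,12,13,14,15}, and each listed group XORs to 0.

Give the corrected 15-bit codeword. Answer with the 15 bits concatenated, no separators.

s1 (pos 1,3,5,7,9,11,13,15): 0⊕0⊕0⊕1⊕1⊕1⊕1⊕1 = 1
s2 (pos 2,3,6,7,10,11,14,15): 0⊕0⊕0⊕1⊕0⊕1⊕1⊕1 = 0
s4 (pos 4,5,6,7,12,13,14,15): 1⊕0⊕0⊕1⊕1⊕1⊕1⊕1 = 0
s8 (pos 8,9,10,11,12,13,14,15): 0⊕1⊕0⊕1⊕1⊕1⊕1⊕1 = 0
Syndrome s8…s1 = 0001 → error at position 1.
Flip position 1: 000100101011111 → 100100101011111

100100101011111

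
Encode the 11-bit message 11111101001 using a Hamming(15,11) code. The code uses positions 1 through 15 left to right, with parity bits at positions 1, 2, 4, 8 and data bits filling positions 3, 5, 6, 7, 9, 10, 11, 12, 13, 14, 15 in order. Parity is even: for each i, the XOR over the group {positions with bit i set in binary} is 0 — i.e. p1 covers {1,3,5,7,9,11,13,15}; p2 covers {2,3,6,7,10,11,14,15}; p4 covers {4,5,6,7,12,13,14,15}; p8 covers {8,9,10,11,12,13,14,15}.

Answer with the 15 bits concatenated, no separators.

111111101101001

Place data at non-parity positions: p1 p2 1 p4 1 1 1 p8 1 1 0 1 0 0 1
p1 (pos 1,3,5,7,9,11,13,15): XOR of data positions = 1⊕1⊕1⊕1⊕0⊕0⊕1 = 1
p2 (pos 2,3,6,7,10,11,14,15): XOR of data positions = 1⊕1⊕1⊕1⊕0⊕0⊕1 = 1
p4 (pos 4,5,6,7,12,13,14,15): XOR of data positions = 1⊕1⊕1⊕1⊕0⊕0⊕1 = 1
p8 (pos 8,9,10,11,12,13,14,15): XOR of data positions = 1⊕1⊕0⊕1⊕0⊕0⊕1 = 0
Codeword: 111111101101001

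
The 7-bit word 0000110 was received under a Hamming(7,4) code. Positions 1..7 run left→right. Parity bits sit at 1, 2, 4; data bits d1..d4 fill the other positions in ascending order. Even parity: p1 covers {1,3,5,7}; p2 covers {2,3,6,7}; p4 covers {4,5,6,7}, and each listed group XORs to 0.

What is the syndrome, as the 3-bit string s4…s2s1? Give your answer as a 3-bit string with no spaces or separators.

011

s1 (pos 1,3,5,7): 0⊕0⊕1⊕0 = 1
s2 (pos 2,3,6,7): 0⊕0⊕1⊕0 = 1
s4 (pos 4,5,6,7): 0⊕1⊕1⊕0 = 0
Syndrome s4…s1 = 011 → error at position 3.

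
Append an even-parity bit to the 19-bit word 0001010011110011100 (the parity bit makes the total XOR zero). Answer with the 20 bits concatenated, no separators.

XOR of the 19 data bits: 0⊕0⊕0⊕1⊕0⊕1⊕0⊕0⊕1⊕1⊕1⊕1⊕0⊕0⊕1⊕1⊕1⊕0⊕0 = 1
Parity bit = 1 (so all 20 bits XOR to 0).

00010100111100111001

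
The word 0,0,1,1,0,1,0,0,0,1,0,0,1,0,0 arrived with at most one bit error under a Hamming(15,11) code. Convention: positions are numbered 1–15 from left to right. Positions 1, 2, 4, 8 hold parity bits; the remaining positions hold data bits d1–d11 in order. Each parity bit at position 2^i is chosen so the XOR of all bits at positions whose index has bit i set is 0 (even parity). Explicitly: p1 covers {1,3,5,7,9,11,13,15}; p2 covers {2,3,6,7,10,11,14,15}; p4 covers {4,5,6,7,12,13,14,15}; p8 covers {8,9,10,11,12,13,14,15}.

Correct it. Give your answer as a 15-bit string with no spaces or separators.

001100000100100

s1 (pos 1,3,5,7,9,11,13,15): 0⊕1⊕0⊕0⊕0⊕0⊕1⊕0 = 0
s2 (pos 2,3,6,7,10,11,14,15): 0⊕1⊕1⊕0⊕1⊕0⊕0⊕0 = 1
s4 (pos 4,5,6,7,12,13,14,15): 1⊕0⊕1⊕0⊕0⊕1⊕0⊕0 = 1
s8 (pos 8,9,10,11,12,13,14,15): 0⊕0⊕1⊕0⊕0⊕1⊕0⊕0 = 0
Syndrome s8…s1 = 0110 → error at position 6.
Flip position 6: 001101000100100 → 001100000100100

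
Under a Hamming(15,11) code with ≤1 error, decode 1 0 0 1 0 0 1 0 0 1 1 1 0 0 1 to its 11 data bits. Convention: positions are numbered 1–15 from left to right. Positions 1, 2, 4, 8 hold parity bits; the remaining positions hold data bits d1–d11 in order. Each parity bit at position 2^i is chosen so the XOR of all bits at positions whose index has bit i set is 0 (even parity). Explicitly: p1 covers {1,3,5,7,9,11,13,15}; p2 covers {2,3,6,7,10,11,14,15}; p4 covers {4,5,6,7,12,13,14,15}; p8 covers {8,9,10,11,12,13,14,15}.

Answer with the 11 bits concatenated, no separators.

00010111001

s1 (pos 1,3,5,7,9,11,13,15): 1⊕0⊕0⊕1⊕0⊕1⊕0⊕1 = 0
s2 (pos 2,3,6,7,10,11,14,15): 0⊕0⊕0⊕1⊕1⊕1⊕0⊕1 = 0
s4 (pos 4,5,6,7,12,13,14,15): 1⊕0⊕0⊕1⊕1⊕0⊕0⊕1 = 0
s8 (pos 8,9,10,11,12,13,14,15): 0⊕0⊕1⊕1⊕1⊕0⊕0⊕1 = 0
Syndrome s8…s1 = 0000 → no error.
Read data bits from positions 3,5,6,7,9,10,11,12,13,14,15: 00010111001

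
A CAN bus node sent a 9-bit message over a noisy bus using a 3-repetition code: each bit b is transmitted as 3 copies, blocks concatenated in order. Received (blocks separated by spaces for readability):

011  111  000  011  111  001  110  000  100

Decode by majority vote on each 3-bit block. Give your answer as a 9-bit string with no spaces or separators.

Block 1 (011): 2 ones → 1
Block 2 (111): 3 ones → 1
Block 3 (000): 0 ones → 0
Block 4 (011): 2 ones → 1
Block 5 (111): 3 ones → 1
Block 6 (001): 1 one → 0
Block 7 (110): 2 ones → 1
Block 8 (000): 0 ones → 0
Block 9 (100): 1 one → 0

110110100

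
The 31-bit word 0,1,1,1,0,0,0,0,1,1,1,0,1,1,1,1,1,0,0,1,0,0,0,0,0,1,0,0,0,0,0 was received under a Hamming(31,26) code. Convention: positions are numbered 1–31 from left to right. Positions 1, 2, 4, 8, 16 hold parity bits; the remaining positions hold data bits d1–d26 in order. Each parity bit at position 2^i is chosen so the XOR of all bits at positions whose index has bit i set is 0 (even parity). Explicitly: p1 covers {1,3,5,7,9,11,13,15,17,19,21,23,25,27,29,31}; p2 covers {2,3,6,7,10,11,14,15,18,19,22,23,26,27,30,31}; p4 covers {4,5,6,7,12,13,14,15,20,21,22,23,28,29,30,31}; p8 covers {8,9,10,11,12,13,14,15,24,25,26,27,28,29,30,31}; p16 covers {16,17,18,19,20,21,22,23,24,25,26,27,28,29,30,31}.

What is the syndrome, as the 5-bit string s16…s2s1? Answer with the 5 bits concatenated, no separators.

01110

s1 (pos 1,3,5,7,9,11,13,15,17,19,21,23,25,27,29,31): 0⊕1⊕0⊕0⊕1⊕1⊕1⊕1⊕1⊕0⊕0⊕0⊕0⊕0⊕0⊕0 = 0
s2 (pos 2,3,6,7,10,11,14,15,18,19,22,23,26,27,30,31): 1⊕1⊕0⊕0⊕1⊕1⊕1⊕1⊕0⊕0⊕0⊕0⊕1⊕0⊕0⊕0 = 1
s4 (pos 4,5,6,7,12,13,14,15,20,21,22,23,28,29,30,31): 1⊕0⊕0⊕0⊕0⊕1⊕1⊕1⊕1⊕0⊕0⊕0⊕0⊕0⊕0⊕0 = 1
s8 (pos 8,9,10,11,12,13,14,15,24,25,26,27,28,29,30,31): 0⊕1⊕1⊕1⊕0⊕1⊕1⊕1⊕0⊕0⊕1⊕0⊕0⊕0⊕0⊕0 = 1
s16 (pos 16,17,18,19,20,21,22,23,24,25,26,27,28,29,30,31): 1⊕1⊕0⊕0⊕1⊕0⊕0⊕0⊕0⊕0⊕1⊕0⊕0⊕0⊕0⊕0 = 0
Syndrome s16…s1 = 01110 → error at position 14.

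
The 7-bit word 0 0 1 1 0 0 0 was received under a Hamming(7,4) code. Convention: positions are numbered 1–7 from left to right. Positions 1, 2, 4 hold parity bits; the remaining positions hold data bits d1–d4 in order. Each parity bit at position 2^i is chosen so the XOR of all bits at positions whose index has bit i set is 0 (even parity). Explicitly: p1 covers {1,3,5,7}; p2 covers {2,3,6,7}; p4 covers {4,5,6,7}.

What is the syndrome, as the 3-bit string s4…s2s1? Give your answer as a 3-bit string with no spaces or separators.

111

s1 (pos 1,3,5,7): 0⊕1⊕0⊕0 = 1
s2 (pos 2,3,6,7): 0⊕1⊕0⊕0 = 1
s4 (pos 4,5,6,7): 1⊕0⊕0⊕0 = 1
Syndrome s4…s1 = 111 → error at position 7.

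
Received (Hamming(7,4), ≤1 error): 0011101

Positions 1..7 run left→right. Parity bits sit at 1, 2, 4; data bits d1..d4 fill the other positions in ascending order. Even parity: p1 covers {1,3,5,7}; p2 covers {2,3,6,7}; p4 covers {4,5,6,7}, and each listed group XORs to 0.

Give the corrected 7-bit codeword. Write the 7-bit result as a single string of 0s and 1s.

s1 (pos 1,3,5,7): 0⊕1⊕1⊕1 = 1
s2 (pos 2,3,6,7): 0⊕1⊕0⊕1 = 0
s4 (pos 4,5,6,7): 1⊕1⊕0⊕1 = 1
Syndrome s4…s1 = 101 → error at position 5.
Flip position 5: 0011101 → 0011001

0011001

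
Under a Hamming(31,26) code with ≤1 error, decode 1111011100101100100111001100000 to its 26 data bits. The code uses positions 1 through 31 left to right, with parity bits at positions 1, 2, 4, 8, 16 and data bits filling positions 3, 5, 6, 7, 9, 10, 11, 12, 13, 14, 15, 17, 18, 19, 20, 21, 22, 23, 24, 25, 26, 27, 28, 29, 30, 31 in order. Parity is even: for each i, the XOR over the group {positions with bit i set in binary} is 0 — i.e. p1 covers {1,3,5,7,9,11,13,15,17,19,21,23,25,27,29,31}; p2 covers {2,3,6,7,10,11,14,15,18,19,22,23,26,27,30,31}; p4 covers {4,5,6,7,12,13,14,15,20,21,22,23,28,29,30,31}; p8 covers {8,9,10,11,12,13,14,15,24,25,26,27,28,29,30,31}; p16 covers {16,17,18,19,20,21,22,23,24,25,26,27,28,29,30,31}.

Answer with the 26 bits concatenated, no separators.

10110010110100111001100000

s1 (pos 1,3,5,7,9,11,13,15,17,19,21,23,25,27,29,31): 1⊕1⊕0⊕1⊕0⊕1⊕1⊕0⊕1⊕0⊕1⊕0⊕1⊕0⊕0⊕0 = 0
s2 (pos 2,3,6,7,10,11,14,15,18,19,22,23,26,27,30,31): 1⊕1⊕1⊕1⊕0⊕1⊕1⊕0⊕0⊕0⊕1⊕0⊕1⊕0⊕0⊕0 = 0
s4 (pos 4,5,6,7,12,13,14,15,20,21,22,23,28,29,30,31): 1⊕0⊕1⊕1⊕0⊕1⊕1⊕0⊕1⊕1⊕1⊕0⊕0⊕0⊕0⊕0 = 0
s8 (pos 8,9,10,11,12,13,14,15,24,25,26,27,28,29,30,31): 1⊕0⊕0⊕1⊕0⊕1⊕1⊕0⊕0⊕1⊕1⊕0⊕0⊕0⊕0⊕0 = 0
s16 (pos 16,17,18,19,20,21,22,23,24,25,26,27,28,29,30,31): 0⊕1⊕0⊕0⊕1⊕1⊕1⊕0⊕0⊕1⊕1⊕0⊕0⊕0⊕0⊕0 = 0
Syndrome s16…s1 = 00000 → no error.
Read data bits from positions 3,5,6,7,9,10,11,12,13,14,15,17,18,19,20,21,22,23,24,25,26,27,28,29,30,31: 10110010110100111001100000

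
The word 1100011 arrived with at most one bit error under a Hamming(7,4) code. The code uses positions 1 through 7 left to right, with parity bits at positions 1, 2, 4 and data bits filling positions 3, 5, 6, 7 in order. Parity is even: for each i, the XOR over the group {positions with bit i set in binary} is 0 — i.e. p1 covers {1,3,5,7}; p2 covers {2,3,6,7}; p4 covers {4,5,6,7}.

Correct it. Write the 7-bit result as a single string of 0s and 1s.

1000011

s1 (pos 1,3,5,7): 1⊕0⊕0⊕1 = 0
s2 (pos 2,3,6,7): 1⊕0⊕1⊕1 = 1
s4 (pos 4,5,6,7): 0⊕0⊕1⊕1 = 0
Syndrome s4…s1 = 010 → error at position 2.
Flip position 2: 1100011 → 1000011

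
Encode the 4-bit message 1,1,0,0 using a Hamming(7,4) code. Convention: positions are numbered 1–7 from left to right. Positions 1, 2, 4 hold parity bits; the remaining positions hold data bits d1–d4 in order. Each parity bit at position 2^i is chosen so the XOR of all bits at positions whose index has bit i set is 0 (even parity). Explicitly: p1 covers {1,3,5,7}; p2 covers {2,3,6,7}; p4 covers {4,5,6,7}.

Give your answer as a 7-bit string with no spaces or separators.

Place data at non-parity positions: p1 p2 1 p4 1 0 0
p1 (pos 1,3,5,7): XOR of data positions = 1⊕1⊕0 = 0
p2 (pos 2,3,6,7): XOR of data positions = 1⊕0⊕0 = 1
p4 (pos 4,5,6,7): XOR of data positions = 1⊕0⊕0 = 1
Codeword: 0111100

0111100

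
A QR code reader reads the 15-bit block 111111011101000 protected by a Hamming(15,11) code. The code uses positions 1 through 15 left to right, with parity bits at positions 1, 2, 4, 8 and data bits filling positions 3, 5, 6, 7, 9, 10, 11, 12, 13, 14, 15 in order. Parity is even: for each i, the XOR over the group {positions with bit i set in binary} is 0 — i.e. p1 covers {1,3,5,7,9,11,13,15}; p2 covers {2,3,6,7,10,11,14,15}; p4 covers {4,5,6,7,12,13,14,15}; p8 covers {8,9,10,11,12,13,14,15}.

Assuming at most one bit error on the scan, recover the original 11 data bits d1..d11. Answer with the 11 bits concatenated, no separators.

s1 (pos 1,3,5,7,9,11,13,15): 1⊕1⊕1⊕0⊕1⊕0⊕0⊕0 = 0
s2 (pos 2,3,6,7,10,11,14,15): 1⊕1⊕1⊕0⊕1⊕0⊕0⊕0 = 0
s4 (pos 4,5,6,7,12,13,14,15): 1⊕1⊕1⊕0⊕1⊕0⊕0⊕0 = 0
s8 (pos 8,9,10,11,12,13,14,15): 1⊕1⊕1⊕0⊕1⊕0⊕0⊕0 = 0
Syndrome s8…s1 = 0000 → no error.
Read data bits from positions 3,5,6,7,9,10,11,12,13,14,15: 11101101000

11101101000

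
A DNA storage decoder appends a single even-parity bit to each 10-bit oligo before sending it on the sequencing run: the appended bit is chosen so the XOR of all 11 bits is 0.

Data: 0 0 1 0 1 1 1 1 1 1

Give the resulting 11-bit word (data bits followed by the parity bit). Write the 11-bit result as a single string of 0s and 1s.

00101111111

XOR of the 10 data bits: 0⊕0⊕1⊕0⊕1⊕1⊕1⊕1⊕1⊕1 = 1
Parity bit = 1 (so all 11 bits XOR to 0).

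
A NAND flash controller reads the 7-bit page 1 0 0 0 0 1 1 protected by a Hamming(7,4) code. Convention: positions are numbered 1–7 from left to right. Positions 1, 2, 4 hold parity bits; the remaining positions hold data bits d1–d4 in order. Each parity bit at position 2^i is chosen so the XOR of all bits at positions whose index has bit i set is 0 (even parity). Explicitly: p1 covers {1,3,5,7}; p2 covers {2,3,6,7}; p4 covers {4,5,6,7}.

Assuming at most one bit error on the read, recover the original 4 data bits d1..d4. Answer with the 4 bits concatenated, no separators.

s1 (pos 1,3,5,7): 1⊕0⊕0⊕1 = 0
s2 (pos 2,3,6,7): 0⊕0⊕1⊕1 = 0
s4 (pos 4,5,6,7): 0⊕0⊕1⊕1 = 0
Syndrome s4…s1 = 000 → no error.
Read data bits from positions 3,5,6,7: 0011

0011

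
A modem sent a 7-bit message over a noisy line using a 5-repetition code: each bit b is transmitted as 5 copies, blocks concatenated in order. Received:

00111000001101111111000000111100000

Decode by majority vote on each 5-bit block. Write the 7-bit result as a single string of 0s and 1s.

Block 1 (00111): 3 ones → 1
Block 2 (00000): 0 ones → 0
Block 3 (11011): 4 ones → 1
Block 4 (11111): 5 ones → 1
Block 5 (00000): 0 ones → 0
Block 6 (01111): 4 ones → 1
Block 7 (00000): 0 ones → 0

1011010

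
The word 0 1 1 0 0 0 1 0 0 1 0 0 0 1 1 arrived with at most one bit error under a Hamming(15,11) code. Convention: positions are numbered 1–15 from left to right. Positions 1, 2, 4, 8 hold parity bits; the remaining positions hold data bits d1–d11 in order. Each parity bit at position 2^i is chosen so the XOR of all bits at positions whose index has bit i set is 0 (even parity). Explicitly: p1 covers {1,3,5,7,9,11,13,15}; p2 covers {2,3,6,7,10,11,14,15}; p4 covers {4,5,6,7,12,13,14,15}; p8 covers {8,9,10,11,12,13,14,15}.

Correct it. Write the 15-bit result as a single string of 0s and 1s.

s1 (pos 1,3,5,7,9,11,13,15): 0⊕1⊕0⊕1⊕0⊕0⊕0⊕1 = 1
s2 (pos 2,3,6,7,10,11,14,15): 1⊕1⊕0⊕1⊕1⊕0⊕1⊕1 = 0
s4 (pos 4,5,6,7,12,13,14,15): 0⊕0⊕0⊕1⊕0⊕0⊕1⊕1 = 1
s8 (pos 8,9,10,11,12,13,14,15): 0⊕0⊕1⊕0⊕0⊕0⊕1⊕1 = 1
Syndrome s8…s1 = 1101 → error at position 13.
Flip position 13: 011000100100011 → 011000100100111

011000100100111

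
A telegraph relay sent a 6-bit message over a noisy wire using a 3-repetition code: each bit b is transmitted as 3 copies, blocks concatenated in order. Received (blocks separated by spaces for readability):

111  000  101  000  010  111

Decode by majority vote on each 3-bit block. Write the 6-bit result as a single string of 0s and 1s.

101001

Block 1 (111): 3 ones → 1
Block 2 (000): 0 ones → 0
Block 3 (101): 2 ones → 1
Block 4 (000): 0 ones → 0
Block 5 (010): 1 one → 0
Block 6 (111): 3 ones → 1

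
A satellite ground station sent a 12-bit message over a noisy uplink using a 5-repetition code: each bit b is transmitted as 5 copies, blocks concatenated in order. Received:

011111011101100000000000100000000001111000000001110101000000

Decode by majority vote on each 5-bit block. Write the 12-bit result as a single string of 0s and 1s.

Block 1 (01111): 4 ones → 1
Block 2 (10111): 4 ones → 1
Block 3 (01100): 2 ones → 0
Block 4 (00000): 0 ones → 0
Block 5 (00001): 1 one → 0
Block 6 (00000): 0 ones → 0
Block 7 (00000): 0 ones → 0
Block 8 (11110): 4 ones → 1
Block 9 (00000): 0 ones → 0
Block 10 (00111): 3 ones → 1
Block 11 (01010): 2 ones → 0
Block 12 (00000): 0 ones → 0

110000010100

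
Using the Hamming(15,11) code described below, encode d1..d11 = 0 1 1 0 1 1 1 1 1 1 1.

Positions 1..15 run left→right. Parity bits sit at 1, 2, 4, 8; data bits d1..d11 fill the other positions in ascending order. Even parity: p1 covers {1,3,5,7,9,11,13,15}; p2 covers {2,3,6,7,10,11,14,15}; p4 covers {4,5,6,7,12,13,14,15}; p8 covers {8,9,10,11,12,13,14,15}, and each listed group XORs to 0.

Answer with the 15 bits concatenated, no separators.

Place data at non-parity positions: p1 p2 0 p4 1 1 0 p8 1 1 1 1 1 1 1
p1 (pos 1,3,5,7,9,11,13,15): XOR of data positions = 0⊕1⊕0⊕1⊕1⊕1⊕1 = 1
p2 (pos 2,3,6,7,10,11,14,15): XOR of data positions = 0⊕1⊕0⊕1⊕1⊕1⊕1 = 1
p4 (pos 4,5,6,7,12,13,14,15): XOR of data positions = 1⊕1⊕0⊕1⊕1⊕1⊕1 = 0
p8 (pos 8,9,10,11,12,13,14,15): XOR of data positions = 1⊕1⊕1⊕1⊕1⊕1⊕1 = 1
Codeword: 110011011111111

110011011111111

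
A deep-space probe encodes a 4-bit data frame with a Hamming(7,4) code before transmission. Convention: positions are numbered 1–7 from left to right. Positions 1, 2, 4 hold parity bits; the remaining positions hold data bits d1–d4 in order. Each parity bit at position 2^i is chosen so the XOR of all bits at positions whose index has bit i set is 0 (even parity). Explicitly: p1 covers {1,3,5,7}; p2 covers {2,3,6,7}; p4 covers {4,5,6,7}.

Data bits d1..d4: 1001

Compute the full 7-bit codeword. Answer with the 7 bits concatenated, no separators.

0011001

Place data at non-parity positions: p1 p2 1 p4 0 0 1
p1 (pos 1,3,5,7): XOR of data positions = 1⊕0⊕1 = 0
p2 (pos 2,3,6,7): XOR of data positions = 1⊕0⊕1 = 0
p4 (pos 4,5,6,7): XOR of data positions = 0⊕0⊕1 = 1
Codeword: 0011001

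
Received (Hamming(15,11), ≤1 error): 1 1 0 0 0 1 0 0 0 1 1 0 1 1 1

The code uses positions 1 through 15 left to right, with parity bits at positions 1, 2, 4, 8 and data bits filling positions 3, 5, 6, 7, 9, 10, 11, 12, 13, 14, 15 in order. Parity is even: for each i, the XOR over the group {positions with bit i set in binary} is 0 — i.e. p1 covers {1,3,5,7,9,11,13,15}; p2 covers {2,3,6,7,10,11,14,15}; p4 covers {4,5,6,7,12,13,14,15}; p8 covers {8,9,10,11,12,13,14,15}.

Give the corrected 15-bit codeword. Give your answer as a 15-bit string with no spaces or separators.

110001010110111

s1 (pos 1,3,5,7,9,11,13,15): 1⊕0⊕0⊕0⊕0⊕1⊕1⊕1 = 0
s2 (pos 2,3,6,7,10,11,14,15): 1⊕0⊕1⊕0⊕1⊕1⊕1⊕1 = 0
s4 (pos 4,5,6,7,12,13,14,15): 0⊕0⊕1⊕0⊕0⊕1⊕1⊕1 = 0
s8 (pos 8,9,10,11,12,13,14,15): 0⊕0⊕1⊕1⊕0⊕1⊕1⊕1 = 1
Syndrome s8…s1 = 1000 → error at position 8.
Flip position 8: 110001000110111 → 110001010110111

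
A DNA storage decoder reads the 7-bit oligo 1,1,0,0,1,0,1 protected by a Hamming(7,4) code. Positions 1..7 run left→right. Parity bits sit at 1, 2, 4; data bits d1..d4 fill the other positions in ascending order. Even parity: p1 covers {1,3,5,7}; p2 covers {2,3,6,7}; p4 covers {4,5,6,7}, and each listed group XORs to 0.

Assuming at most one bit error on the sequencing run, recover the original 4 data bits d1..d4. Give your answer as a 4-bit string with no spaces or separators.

s1 (pos 1,3,5,7): 1⊕0⊕1⊕1 = 1
s2 (pos 2,3,6,7): 1⊕0⊕0⊕1 = 0
s4 (pos 4,5,6,7): 0⊕1⊕0⊕1 = 0
Syndrome s4…s1 = 001 → error at position 1.
Flip position 1: 1100101 → 0100101
Read data bits from positions 3,5,6,7: 0101

0101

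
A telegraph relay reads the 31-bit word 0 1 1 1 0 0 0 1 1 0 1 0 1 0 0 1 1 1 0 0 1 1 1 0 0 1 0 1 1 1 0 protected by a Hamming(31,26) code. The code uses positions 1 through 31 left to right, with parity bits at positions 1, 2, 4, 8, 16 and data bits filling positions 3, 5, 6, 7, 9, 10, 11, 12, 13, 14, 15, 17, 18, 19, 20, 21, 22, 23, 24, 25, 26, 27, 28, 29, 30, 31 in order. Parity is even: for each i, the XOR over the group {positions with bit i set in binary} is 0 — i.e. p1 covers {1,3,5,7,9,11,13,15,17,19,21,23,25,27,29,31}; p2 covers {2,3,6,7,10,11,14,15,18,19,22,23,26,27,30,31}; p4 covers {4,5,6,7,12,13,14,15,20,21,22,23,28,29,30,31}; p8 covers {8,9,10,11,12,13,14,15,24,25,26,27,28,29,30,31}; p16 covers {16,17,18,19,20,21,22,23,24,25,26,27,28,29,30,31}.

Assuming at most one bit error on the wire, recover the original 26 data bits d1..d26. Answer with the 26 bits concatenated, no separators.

10001010100110011100101110

s1 (pos 1,3,5,7,9,11,13,15,17,19,21,23,25,27,29,31): 0⊕1⊕0⊕0⊕1⊕1⊕1⊕0⊕1⊕0⊕1⊕1⊕0⊕0⊕1⊕0 = 0
s2 (pos 2,3,6,7,10,11,14,15,18,19,22,23,26,27,30,31): 1⊕1⊕0⊕0⊕0⊕1⊕0⊕0⊕1⊕0⊕1⊕1⊕1⊕0⊕1⊕0 = 0
s4 (pos 4,5,6,7,12,13,14,15,20,21,22,23,28,29,30,31): 1⊕0⊕0⊕0⊕0⊕1⊕0⊕0⊕0⊕1⊕1⊕1⊕1⊕1⊕1⊕0 = 0
s8 (pos 8,9,10,11,12,13,14,15,24,25,26,27,28,29,30,31): 1⊕1⊕0⊕1⊕0⊕1⊕0⊕0⊕0⊕0⊕1⊕0⊕1⊕1⊕1⊕0 = 0
s16 (pos 16,17,18,19,20,21,22,23,24,25,26,27,28,29,30,31): 1⊕1⊕1⊕0⊕0⊕1⊕1⊕1⊕0⊕0⊕1⊕0⊕1⊕1⊕1⊕0 = 0
Syndrome s16…s1 = 00000 → no error.
Read data bits from positions 3,5,6,7,9,10,11,12,13,14,15,17,18,19,20,21,22,23,24,25,26,27,28,29,30,31: 10001010100110011100101110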